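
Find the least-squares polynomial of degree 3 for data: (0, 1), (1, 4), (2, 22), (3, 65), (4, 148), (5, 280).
125/126 + (-11/108)x + (155/126)x² + (215/108)x³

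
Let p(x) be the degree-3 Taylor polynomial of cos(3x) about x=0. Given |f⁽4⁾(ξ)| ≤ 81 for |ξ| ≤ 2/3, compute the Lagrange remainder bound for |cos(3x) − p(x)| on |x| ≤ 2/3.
2/3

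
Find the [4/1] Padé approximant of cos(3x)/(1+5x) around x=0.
(27*x**4/8 - 9*x**2/2 + 1)/(5*x + 1)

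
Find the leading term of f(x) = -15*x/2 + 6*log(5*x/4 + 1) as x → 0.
-75*x**2/16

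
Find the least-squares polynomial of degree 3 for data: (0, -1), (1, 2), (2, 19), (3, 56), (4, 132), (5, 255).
-7/6 + (577/252)x + (-41/84)x² + (37/18)x³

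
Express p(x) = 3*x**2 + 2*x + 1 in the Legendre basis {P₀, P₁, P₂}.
(2)P₀ + (2)P₁ + (2)P₂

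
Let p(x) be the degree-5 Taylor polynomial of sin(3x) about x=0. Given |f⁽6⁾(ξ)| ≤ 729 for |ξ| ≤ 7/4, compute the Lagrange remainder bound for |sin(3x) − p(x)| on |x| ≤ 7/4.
9529569/327680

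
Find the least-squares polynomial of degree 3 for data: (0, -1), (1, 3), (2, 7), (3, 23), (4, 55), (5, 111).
-17/21 + (40/9)x + (-53/21)x² + (11/9)x³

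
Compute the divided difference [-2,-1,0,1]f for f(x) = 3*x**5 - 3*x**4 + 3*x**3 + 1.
24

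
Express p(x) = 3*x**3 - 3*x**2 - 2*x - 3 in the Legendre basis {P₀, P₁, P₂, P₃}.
(-4)P₀ + (-1/5)P₁ + (-2)P₂ + (6/5)P₃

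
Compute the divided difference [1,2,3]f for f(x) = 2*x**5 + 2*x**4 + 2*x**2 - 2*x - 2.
232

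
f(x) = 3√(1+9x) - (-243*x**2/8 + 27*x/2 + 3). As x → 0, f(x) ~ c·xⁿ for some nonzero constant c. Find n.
3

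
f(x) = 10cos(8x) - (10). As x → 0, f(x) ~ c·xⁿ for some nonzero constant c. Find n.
2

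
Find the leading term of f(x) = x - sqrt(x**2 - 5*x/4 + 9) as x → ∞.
5/8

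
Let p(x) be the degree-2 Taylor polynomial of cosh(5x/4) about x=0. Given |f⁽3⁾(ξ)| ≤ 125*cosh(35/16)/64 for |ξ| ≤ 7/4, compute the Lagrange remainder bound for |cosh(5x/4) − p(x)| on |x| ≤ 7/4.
42875*cosh(35/16)/24576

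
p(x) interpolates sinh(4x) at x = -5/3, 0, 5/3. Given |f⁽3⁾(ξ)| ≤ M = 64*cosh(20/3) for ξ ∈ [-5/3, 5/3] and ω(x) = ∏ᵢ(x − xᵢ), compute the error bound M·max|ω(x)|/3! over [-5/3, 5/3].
8000*sqrt(3)*cosh(20/3)/729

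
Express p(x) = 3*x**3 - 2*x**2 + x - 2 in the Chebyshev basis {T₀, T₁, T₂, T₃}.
(-3)T₀ + (13/4)T₁ - T₂ + (3/4)T₃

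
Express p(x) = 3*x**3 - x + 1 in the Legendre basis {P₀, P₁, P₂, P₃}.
P₀ + (4/5)P₁ + (6/5)P₃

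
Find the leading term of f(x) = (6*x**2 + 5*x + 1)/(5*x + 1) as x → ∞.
6*x/5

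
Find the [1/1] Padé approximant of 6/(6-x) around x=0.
1/(1 - x/6)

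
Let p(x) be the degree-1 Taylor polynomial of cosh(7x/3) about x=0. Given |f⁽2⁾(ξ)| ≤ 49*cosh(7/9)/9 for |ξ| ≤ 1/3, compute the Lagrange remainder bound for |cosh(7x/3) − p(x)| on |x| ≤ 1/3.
49*cosh(7/9)/162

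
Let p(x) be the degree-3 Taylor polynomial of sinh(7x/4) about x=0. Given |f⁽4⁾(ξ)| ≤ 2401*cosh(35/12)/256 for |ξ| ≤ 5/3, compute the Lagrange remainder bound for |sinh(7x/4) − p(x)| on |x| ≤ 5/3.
1500625*cosh(35/12)/497664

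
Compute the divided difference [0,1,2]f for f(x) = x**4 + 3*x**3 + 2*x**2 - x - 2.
18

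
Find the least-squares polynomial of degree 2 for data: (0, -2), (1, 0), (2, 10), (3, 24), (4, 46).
-74/35 + (-4/7)x + (22/7)x²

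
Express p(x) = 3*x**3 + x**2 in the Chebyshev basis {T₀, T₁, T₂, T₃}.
(1/2)T₀ + (9/4)T₁ + (1/2)T₂ + (3/4)T₃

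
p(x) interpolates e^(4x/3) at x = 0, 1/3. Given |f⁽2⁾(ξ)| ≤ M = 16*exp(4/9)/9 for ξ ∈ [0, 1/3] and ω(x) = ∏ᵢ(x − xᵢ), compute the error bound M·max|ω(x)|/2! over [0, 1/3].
2*exp(4/9)/81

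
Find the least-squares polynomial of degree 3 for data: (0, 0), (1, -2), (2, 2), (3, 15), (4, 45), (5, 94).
-1/126 + (-317/108)x + (29/126)x² + (89/108)x³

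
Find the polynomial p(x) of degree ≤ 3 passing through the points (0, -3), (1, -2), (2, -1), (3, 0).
x - 3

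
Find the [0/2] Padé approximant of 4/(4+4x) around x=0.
1/(x + 1)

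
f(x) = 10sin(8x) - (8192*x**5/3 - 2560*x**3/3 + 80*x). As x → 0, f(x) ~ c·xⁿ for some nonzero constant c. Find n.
7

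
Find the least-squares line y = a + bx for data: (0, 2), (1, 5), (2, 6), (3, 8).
a = 12/5, b = 19/10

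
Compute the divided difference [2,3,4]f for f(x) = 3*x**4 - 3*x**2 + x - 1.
162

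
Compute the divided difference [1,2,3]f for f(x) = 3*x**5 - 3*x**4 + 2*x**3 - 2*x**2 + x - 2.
205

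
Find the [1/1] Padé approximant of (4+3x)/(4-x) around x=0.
(3*x/4 + 1)/(1 - x/4)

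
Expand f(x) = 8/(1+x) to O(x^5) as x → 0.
8 - 8*x + 8*x**2 - 8*x**3 + 8*x**4 + O(x**5)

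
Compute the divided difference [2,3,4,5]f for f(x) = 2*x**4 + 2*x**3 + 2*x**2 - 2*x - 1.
30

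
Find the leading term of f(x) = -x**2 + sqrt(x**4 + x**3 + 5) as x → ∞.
x/2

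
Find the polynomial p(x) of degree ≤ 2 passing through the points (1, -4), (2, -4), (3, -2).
x**2 - 3*x - 2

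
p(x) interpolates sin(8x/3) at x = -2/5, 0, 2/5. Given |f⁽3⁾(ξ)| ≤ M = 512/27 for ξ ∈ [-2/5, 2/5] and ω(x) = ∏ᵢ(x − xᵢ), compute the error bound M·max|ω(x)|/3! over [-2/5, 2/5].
4096*sqrt(3)/91125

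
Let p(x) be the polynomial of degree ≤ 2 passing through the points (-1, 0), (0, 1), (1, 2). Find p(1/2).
3/2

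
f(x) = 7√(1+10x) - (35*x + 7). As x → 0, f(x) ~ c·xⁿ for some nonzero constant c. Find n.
2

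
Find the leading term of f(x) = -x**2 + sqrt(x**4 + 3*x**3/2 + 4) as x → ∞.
3*x/4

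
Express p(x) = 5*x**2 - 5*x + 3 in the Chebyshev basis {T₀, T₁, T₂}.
(11/2)T₀ + (-5)T₁ + (5/2)T₂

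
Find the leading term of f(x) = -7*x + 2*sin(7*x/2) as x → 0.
-343*x**3/24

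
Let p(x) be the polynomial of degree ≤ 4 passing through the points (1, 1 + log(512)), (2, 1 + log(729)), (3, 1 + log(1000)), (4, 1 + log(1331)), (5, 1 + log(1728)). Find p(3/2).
1 + log(729*11**(21/32)*2**(75/128)*3**(57/128)*5**(23/64)/25)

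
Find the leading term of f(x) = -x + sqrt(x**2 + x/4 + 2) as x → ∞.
1/8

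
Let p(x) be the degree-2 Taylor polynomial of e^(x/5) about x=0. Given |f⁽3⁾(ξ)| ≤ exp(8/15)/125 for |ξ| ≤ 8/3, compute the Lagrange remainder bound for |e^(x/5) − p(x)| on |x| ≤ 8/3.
256*exp(8/15)/10125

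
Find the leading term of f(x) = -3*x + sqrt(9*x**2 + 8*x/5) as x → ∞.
4/15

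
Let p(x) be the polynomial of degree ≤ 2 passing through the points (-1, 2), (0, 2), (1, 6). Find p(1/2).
7/2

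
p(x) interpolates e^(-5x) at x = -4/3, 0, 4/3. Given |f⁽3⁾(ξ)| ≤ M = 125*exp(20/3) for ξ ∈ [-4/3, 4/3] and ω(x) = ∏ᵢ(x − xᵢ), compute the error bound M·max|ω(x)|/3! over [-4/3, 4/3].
8000*sqrt(3)*exp(20/3)/729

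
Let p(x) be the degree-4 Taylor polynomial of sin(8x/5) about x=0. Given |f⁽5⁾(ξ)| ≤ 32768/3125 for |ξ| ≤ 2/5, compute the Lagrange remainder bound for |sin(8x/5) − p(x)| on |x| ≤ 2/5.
131072/146484375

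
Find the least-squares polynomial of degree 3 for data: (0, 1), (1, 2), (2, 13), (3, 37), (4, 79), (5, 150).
46/63 + (11/54)x + (52/63)x² + (55/54)x³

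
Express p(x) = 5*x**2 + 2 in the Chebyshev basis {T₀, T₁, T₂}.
(9/2)T₀ + (5/2)T₂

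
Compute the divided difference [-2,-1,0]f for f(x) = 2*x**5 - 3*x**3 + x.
-21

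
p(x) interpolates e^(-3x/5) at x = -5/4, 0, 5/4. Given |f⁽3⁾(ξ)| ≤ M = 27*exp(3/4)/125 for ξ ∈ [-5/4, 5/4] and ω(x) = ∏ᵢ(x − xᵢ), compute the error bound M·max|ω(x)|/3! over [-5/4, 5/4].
sqrt(3)*exp(3/4)/64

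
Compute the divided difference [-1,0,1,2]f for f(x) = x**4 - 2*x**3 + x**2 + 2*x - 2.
0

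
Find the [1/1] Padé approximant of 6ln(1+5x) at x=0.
30*x/(5*x/2 + 1)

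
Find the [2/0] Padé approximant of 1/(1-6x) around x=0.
36*x**2 + 6*x + 1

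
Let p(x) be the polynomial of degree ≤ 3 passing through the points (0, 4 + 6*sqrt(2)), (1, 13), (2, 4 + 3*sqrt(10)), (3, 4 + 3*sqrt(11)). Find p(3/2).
-3*sqrt(11)/16 - 3*sqrt(2)/8 + 27*sqrt(10)/16 + 145/16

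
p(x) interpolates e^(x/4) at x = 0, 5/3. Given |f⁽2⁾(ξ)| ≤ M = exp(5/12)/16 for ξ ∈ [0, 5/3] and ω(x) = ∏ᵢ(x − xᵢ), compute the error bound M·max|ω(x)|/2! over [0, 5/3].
25*exp(5/12)/1152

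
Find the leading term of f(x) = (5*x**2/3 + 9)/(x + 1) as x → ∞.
5*x/3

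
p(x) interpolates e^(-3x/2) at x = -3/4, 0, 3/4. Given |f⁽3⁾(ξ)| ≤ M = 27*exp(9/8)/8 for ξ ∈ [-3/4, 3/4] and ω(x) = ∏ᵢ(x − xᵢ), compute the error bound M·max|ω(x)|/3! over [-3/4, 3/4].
27*sqrt(3)*exp(9/8)/512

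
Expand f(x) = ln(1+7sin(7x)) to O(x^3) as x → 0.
49*x - 2401*x**2/2 + O(x**3)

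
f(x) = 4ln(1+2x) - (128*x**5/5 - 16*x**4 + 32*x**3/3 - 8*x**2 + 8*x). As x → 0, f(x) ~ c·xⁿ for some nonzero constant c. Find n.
6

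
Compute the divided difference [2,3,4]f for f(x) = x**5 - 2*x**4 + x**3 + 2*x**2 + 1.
186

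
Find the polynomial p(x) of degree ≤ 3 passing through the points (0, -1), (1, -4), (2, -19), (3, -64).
-3*x**3 + 3*x**2 - 3*x - 1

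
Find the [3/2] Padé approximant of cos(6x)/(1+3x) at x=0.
(36*x**3 - 12*x**2 - 3*x + 1)/(1 - 3*x**2)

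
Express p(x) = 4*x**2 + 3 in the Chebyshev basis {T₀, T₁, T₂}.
(5)T₀ + (2)T₂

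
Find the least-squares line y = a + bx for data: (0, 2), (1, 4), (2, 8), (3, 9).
a = 2, b = 5/2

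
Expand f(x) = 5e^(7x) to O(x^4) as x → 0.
5 + 35*x + 245*x**2/2 + 1715*x**3/6 + O(x**4)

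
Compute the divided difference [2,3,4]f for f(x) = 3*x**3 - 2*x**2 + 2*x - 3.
25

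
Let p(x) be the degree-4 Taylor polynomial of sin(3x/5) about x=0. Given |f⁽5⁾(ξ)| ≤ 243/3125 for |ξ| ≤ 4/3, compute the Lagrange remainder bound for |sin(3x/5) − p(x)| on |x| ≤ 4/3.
128/46875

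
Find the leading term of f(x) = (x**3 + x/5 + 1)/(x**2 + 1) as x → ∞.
x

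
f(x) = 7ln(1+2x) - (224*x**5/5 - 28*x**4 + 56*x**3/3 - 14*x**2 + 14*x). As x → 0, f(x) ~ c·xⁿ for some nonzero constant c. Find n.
6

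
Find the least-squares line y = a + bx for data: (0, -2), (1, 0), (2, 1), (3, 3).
a = -19/10, b = 8/5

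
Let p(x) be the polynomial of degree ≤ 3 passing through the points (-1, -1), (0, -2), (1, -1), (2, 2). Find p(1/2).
-7/4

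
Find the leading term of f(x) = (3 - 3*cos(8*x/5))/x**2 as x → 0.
96/25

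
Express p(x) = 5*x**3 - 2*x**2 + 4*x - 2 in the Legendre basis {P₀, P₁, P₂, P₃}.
(-8/3)P₀ + (7)P₁ + (-4/3)P₂ + (2)P₃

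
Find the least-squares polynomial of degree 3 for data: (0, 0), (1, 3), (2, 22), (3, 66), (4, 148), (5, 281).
-10/63 + (83/189)x + (157/126)x² + (107/54)x³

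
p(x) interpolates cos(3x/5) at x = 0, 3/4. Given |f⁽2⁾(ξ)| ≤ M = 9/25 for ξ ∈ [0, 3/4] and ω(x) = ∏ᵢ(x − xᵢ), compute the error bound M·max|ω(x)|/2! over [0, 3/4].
81/3200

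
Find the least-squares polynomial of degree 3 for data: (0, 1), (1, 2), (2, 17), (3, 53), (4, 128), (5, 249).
115/126 + (-451/756)x + (5/36)x² + (107/54)x³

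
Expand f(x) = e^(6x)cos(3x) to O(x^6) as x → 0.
1 + 6*x + 27*x**2/2 + 9*x**3 - 189*x**4/8 - 1539*x**5/20 + O(x**6)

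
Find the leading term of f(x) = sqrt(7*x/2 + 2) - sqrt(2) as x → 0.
7*sqrt(2)*x/8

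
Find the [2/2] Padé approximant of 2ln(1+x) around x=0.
x*(x + 2)/(x**2/6 + x + 1)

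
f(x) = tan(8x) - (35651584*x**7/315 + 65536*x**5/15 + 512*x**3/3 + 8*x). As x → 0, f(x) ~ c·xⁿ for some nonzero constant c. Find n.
9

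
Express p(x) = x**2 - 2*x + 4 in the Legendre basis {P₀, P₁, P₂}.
(13/3)P₀ + (-2)P₁ + (2/3)P₂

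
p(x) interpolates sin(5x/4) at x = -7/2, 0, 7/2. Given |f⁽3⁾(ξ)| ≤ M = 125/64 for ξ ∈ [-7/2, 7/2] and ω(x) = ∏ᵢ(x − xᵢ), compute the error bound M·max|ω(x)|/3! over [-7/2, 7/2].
42875*sqrt(3)/13824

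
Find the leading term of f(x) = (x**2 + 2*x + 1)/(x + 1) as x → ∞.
x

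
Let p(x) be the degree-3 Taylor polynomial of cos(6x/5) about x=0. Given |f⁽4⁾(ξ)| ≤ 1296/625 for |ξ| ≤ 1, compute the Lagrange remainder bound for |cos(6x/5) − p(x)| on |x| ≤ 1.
54/625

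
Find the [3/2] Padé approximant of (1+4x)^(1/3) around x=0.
(448*x**3/405 + 112*x**2/15 + 28*x/5 + 1)/(32*x**2/9 + 64*x/15 + 1)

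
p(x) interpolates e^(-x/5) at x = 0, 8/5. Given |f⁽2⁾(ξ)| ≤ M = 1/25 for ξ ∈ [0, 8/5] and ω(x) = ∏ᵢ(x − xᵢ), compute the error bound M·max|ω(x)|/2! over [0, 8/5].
8/625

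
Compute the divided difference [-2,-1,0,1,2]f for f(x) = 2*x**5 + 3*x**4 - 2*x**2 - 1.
3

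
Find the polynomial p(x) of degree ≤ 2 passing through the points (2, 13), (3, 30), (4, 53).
3*x**2 + 2*x - 3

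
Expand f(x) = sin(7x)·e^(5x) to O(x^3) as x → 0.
7*x + 35*x**2 + O(x**3)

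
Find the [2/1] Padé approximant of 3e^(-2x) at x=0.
(2*x**2 - 4*x + 3)/(2*x/3 + 1)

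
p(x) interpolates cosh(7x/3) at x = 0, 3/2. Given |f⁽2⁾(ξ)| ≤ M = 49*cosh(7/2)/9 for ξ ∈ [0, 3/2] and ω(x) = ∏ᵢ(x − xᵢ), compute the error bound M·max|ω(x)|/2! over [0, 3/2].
49*cosh(7/2)/32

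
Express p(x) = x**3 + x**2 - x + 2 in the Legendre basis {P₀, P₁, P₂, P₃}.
(7/3)P₀ + (-2/5)P₁ + (2/3)P₂ + (2/5)P₃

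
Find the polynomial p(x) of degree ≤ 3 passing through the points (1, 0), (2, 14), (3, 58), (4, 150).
3*x**3 - 3*x**2 + 2*x - 2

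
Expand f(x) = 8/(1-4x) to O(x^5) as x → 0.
8 + 32*x + 128*x**2 + 512*x**3 + 2048*x**4 + O(x**5)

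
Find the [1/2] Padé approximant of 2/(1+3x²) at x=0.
2/(3*x**2 + 1)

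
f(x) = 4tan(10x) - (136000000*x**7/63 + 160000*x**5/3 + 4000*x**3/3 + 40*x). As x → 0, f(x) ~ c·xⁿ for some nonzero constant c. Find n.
9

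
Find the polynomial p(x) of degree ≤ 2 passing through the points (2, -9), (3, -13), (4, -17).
-4*x - 1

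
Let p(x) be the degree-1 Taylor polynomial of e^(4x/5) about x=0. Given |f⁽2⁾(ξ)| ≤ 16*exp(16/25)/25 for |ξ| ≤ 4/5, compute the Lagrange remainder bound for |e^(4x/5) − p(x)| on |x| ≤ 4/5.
128*exp(16/25)/625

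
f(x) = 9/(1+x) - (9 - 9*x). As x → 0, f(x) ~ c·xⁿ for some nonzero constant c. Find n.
2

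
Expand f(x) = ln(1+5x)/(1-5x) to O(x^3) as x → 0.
5*x + 25*x**2/2 + O(x**3)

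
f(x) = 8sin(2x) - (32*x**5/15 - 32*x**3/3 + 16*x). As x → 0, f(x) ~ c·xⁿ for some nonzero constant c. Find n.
7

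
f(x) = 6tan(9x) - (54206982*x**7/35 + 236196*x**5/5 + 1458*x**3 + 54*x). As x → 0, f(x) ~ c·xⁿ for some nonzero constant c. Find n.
9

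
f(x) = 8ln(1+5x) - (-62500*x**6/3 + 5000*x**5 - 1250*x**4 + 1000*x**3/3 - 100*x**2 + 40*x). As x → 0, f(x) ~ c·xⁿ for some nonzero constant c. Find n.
7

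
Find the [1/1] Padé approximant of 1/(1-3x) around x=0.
1/(1 - 3*x)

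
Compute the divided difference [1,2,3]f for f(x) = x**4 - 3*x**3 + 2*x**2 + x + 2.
9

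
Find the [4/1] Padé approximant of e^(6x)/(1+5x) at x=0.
(63126*x**4/995 + 31608*x**3/995 + 17586*x**2/995 + 5646*x/995 + 1)/(4651*x/995 + 1)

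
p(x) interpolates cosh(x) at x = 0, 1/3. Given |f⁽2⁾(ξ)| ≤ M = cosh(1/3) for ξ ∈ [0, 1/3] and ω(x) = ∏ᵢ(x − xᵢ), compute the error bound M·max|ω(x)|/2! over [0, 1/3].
cosh(1/3)/72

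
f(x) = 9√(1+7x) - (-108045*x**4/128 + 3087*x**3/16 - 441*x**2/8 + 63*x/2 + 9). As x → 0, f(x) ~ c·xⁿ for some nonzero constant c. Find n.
5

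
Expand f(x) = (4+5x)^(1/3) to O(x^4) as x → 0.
2**(2/3) + 5*2**(2/3)*x/12 - 25*2**(2/3)*x**2/144 + 625*2**(2/3)*x**3/5184 + O(x**4)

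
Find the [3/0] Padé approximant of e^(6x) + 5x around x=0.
36*x**3 + 18*x**2 + 11*x + 1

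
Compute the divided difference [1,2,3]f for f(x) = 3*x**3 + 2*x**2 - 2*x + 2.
20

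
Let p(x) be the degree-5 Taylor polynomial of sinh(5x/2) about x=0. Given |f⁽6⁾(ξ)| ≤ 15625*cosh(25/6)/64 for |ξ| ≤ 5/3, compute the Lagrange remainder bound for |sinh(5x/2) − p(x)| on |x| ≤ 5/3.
48828125*cosh(25/6)/6718464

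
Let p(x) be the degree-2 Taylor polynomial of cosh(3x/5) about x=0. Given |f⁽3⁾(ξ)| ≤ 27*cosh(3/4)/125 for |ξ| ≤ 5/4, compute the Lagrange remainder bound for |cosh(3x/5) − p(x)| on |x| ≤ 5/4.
9*cosh(3/4)/128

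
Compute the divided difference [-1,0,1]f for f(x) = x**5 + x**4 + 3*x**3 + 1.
1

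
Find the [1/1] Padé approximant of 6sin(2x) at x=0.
12*x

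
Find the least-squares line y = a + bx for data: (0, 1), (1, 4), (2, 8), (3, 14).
a = 3/10, b = 43/10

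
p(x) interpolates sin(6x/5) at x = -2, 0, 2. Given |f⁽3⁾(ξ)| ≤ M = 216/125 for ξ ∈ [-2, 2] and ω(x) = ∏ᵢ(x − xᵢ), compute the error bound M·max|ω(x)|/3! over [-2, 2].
64*sqrt(3)/125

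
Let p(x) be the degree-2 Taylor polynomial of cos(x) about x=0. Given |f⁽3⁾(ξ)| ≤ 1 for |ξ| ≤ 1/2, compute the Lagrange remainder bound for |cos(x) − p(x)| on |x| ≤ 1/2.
1/48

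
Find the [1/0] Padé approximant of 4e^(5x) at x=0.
20*x + 4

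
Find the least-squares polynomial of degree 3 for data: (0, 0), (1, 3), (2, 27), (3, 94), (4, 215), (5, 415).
-1/126 + (-1697/756)x + (263/126)x² + (323/108)x³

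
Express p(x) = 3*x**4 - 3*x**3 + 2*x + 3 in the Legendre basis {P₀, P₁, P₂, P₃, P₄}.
(18/5)P₀ + (1/5)P₁ + (12/7)P₂ + (-6/5)P₃ + (24/35)P₄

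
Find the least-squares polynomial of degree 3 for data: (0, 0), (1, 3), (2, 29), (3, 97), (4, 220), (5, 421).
-5/63 + (-68/27)x + (353/126)x² + (157/54)x³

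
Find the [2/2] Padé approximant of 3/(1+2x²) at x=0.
3/(2*x**2 + 1)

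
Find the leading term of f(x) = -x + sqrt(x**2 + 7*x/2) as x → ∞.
7/4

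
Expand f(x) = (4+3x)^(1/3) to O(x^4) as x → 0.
2**(2/3) + 2**(2/3)*x/4 - 2**(2/3)*x**2/16 + 5*2**(2/3)*x**3/192 + O(x**4)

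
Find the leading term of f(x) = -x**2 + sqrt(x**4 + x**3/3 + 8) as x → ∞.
x/6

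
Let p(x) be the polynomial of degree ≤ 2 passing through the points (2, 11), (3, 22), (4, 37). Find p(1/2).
2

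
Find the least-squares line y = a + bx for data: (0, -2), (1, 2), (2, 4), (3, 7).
a = -8/5, b = 29/10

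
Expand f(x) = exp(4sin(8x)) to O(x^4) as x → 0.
1 + 32*x + 512*x**2 + 5120*x**3 + O(x**4)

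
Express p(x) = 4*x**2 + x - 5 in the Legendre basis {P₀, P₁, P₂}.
(-11/3)P₀ + P₁ + (8/3)P₂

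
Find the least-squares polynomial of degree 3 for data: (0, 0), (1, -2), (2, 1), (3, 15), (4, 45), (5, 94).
13/126 + (-2851/756)x + (73/126)x² + (85/108)x³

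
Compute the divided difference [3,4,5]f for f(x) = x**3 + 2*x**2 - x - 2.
14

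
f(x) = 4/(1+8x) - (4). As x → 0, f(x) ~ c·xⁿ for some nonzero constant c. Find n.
1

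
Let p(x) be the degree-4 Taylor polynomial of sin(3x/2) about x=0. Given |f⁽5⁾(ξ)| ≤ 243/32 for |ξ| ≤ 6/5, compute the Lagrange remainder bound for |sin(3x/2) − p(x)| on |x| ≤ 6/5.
19683/125000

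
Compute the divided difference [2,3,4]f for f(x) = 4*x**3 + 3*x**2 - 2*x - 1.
39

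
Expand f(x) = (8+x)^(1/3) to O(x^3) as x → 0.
2 + x/12 - x**2/288 + O(x**3)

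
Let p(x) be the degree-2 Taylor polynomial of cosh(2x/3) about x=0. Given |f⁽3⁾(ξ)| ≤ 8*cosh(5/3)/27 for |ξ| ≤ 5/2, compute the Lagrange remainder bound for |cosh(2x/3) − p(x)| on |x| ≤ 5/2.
125*cosh(5/3)/162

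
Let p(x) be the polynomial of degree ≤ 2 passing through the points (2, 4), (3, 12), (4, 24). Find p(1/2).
-1/2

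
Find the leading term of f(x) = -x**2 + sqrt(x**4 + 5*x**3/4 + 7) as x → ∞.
5*x/8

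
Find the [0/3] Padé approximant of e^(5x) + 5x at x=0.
1/(-4625*x**3/6 + 175*x**2/2 - 10*x + 1)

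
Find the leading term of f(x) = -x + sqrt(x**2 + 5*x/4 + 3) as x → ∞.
5/8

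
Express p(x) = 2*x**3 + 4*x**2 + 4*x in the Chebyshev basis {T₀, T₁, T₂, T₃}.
(2)T₀ + (11/2)T₁ + (2)T₂ + (1/2)T₃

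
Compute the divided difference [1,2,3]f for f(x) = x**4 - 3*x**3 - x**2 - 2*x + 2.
6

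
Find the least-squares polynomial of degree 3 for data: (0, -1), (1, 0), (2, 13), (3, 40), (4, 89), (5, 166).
-74/63 + (-505/378)x + (269/126)x² + (26/27)x³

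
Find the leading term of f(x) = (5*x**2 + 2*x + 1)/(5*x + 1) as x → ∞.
x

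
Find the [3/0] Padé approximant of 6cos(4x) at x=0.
6 - 48*x**2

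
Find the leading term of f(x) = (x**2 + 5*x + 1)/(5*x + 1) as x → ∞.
x/5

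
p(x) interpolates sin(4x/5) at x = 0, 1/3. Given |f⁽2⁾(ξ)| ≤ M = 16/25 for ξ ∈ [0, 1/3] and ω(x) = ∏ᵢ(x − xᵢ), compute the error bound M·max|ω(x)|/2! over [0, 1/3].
2/225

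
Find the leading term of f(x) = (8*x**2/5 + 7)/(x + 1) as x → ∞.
8*x/5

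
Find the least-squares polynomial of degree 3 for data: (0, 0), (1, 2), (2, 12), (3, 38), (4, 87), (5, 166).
5/126 + (43/756)x + (71/126)x² + (131/108)x³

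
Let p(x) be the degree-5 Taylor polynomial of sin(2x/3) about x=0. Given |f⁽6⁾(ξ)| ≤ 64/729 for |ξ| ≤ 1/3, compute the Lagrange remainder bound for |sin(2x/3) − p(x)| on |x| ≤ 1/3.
4/23914845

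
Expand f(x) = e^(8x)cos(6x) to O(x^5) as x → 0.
1 + 8*x + 14*x**2 - 176*x**3/3 - 1054*x**4/3 + O(x**5)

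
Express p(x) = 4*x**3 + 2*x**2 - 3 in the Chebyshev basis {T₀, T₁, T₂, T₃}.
(-2)T₀ + (3)T₁ + T₂ + T₃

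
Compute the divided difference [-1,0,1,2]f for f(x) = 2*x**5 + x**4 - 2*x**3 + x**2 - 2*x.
10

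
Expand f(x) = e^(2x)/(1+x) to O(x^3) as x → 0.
1 + x + x**2 + O(x**3)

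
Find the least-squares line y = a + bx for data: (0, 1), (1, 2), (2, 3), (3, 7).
a = 2/5, b = 19/10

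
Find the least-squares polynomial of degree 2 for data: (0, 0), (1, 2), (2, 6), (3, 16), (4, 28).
4/35 + (-3/7)x + (13/7)x²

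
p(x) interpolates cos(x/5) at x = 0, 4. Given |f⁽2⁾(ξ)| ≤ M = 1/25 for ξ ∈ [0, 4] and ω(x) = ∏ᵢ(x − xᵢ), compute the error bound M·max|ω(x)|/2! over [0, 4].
2/25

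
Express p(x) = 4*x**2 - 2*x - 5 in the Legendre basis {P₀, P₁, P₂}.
(-11/3)P₀ + (-2)P₁ + (8/3)P₂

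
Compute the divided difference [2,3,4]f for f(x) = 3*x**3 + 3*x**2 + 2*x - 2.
30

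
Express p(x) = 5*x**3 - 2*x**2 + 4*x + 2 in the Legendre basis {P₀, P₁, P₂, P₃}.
(4/3)P₀ + (7)P₁ + (-4/3)P₂ + (2)P₃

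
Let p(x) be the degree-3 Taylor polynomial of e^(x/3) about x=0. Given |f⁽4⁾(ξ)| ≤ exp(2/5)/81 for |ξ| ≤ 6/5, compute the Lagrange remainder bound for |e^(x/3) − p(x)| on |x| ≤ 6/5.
2*exp(2/5)/1875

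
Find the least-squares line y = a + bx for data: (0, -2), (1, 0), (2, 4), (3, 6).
a = -11/5, b = 14/5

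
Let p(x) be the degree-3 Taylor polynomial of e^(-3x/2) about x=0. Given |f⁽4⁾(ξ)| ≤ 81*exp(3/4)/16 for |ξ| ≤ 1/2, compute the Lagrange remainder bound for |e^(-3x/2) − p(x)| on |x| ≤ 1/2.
27*exp(3/4)/2048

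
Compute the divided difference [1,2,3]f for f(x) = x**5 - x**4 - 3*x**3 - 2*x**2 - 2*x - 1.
45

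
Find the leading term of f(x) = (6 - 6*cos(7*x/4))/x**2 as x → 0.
147/16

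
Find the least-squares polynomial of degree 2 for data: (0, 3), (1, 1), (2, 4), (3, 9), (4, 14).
87/35 + (-11/7)x + (8/7)x²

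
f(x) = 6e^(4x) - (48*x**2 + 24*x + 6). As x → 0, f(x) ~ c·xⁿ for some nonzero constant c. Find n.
3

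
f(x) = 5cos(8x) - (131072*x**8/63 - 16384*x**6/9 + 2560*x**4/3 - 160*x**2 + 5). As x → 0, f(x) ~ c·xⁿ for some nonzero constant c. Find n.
10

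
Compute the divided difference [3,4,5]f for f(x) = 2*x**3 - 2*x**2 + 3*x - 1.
22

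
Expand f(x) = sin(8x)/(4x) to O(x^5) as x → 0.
2 - 64*x**2/3 + 1024*x**4/15 + O(x**5)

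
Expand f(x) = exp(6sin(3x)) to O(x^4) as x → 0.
1 + 18*x + 162*x**2 + 945*x**3 + O(x**4)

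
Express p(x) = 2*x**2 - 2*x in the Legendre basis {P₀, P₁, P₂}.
(2/3)P₀ + (-2)P₁ + (4/3)P₂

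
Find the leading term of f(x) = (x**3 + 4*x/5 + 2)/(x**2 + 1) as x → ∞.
x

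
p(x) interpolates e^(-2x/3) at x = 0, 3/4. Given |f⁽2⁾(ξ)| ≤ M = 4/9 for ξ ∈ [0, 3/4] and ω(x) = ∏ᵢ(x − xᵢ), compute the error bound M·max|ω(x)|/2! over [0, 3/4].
1/32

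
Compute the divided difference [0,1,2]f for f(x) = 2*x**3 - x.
6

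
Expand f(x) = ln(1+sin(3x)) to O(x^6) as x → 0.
3*x - 9*x**2/2 + 9*x**3/2 - 27*x**4/4 + 81*x**5/8 + O(x**6)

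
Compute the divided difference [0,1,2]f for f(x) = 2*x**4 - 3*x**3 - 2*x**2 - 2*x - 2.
3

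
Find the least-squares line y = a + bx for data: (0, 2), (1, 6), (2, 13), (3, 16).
a = 19/10, b = 49/10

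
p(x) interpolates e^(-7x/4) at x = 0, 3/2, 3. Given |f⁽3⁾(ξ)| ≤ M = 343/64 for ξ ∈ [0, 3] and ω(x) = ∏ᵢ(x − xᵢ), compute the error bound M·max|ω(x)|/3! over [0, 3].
343*sqrt(3)/512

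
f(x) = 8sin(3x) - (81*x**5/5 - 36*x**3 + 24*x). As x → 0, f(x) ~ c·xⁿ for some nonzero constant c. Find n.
7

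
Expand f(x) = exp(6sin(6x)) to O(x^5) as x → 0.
1 + 36*x + 648*x**2 + 7560*x**3 + 62208*x**4 + O(x**5)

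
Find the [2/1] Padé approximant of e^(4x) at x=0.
(8*x**2/3 + 8*x/3 + 1)/(1 - 4*x/3)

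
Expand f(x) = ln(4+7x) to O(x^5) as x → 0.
log(4) + 7*x/4 - 49*x**2/32 + 343*x**3/192 - 2401*x**4/1024 + O(x**5)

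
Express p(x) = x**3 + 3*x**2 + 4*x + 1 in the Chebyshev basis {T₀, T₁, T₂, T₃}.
(5/2)T₀ + (19/4)T₁ + (3/2)T₂ + (1/4)T₃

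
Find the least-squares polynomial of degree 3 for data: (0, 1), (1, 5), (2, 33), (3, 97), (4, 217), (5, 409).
17/21 + (-4/9)x + (53/21)x² + (25/9)x³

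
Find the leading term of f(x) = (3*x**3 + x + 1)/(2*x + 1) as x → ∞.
3*x**2/2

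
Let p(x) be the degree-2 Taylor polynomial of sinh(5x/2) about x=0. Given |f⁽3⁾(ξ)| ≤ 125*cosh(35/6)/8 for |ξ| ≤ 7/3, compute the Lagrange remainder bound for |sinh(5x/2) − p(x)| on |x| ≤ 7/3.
42875*cosh(35/6)/1296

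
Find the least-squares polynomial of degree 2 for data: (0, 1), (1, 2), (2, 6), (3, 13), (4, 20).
26/35 + (43/70)x + (15/14)x²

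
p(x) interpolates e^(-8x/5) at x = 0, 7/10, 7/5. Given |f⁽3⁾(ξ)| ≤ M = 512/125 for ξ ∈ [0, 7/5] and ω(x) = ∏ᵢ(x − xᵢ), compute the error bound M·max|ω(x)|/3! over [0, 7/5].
21952*sqrt(3)/421875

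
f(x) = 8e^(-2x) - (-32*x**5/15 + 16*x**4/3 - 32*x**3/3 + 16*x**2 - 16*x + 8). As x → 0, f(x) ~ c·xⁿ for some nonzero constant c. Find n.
6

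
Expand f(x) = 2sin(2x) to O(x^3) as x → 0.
4*x + O(x**3)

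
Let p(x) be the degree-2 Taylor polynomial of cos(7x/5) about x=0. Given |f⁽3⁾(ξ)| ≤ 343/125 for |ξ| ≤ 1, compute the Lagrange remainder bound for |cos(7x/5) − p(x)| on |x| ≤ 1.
343/750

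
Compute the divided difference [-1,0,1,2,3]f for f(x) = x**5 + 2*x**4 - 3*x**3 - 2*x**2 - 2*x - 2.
7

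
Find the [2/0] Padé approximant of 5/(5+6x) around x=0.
36*x**2/25 - 6*x/5 + 1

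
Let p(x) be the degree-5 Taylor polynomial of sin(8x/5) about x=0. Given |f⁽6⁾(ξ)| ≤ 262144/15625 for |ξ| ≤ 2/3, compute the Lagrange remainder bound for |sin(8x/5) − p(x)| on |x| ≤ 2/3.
1048576/512578125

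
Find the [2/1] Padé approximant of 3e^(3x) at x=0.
(9*x**2/2 + 6*x + 3)/(1 - x)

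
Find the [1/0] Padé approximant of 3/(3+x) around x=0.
1 - x/3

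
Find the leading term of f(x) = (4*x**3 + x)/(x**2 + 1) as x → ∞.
4*x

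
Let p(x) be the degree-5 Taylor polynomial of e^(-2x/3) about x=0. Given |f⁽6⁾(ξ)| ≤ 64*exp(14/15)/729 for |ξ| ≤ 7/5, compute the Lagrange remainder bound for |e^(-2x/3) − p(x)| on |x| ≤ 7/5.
470596*exp(14/15)/512578125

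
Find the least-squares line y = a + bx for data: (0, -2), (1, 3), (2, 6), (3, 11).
a = -9/5, b = 21/5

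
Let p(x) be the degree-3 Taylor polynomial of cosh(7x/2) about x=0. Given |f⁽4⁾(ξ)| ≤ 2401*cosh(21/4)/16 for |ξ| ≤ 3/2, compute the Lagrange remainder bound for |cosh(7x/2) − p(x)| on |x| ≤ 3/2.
64827*cosh(21/4)/2048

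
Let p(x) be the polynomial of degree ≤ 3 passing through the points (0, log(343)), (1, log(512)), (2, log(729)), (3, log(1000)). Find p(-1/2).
-315*log(2)/16 - 15*log(10)/16 + 63*log(3)/8 + 105*log(7)/16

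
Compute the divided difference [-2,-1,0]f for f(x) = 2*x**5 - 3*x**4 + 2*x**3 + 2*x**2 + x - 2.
-55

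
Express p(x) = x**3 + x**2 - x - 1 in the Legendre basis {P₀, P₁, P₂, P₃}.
(-2/3)P₀ + (-2/5)P₁ + (2/3)P₂ + (2/5)P₃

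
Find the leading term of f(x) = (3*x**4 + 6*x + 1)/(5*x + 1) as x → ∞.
3*x**3/5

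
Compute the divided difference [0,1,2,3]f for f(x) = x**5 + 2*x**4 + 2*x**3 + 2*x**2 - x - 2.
39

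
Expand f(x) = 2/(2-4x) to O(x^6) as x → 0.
1 + 2*x + 4*x**2 + 8*x**3 + 16*x**4 + 32*x**5 + O(x**6)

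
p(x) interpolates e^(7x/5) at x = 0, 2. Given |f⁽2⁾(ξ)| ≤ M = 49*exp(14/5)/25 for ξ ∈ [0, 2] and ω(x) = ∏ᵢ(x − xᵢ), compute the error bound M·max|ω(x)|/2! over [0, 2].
49*exp(14/5)/50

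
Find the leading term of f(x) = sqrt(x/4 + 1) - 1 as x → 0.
x/8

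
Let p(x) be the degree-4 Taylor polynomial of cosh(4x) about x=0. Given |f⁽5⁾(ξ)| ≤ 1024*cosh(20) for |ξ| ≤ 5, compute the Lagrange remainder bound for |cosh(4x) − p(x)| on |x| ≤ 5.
80000*cosh(20)/3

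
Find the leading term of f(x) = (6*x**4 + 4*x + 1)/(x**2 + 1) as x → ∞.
6*x**2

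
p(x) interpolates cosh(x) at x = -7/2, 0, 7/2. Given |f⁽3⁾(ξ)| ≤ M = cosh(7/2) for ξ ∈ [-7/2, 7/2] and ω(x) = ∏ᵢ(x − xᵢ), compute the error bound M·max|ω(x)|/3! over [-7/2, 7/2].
343*sqrt(3)*cosh(7/2)/216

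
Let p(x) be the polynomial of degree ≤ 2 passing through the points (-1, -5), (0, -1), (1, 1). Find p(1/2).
1/4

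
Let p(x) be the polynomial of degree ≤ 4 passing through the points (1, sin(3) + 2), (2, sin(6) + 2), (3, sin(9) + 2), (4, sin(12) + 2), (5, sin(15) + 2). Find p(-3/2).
2 + 3003*sin(3)/128 + 1155*sin(15)/128 - 2145*sin(6)/32 - 1365*sin(12)/32 + 5005*sin(9)/64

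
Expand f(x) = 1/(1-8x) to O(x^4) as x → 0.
1 + 8*x + 64*x**2 + 512*x**3 + O(x**4)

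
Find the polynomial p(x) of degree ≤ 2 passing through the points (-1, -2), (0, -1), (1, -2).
-x**2 - 1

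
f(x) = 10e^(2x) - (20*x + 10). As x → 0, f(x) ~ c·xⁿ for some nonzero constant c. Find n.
2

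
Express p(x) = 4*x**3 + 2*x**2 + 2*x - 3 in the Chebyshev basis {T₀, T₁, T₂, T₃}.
(-2)T₀ + (5)T₁ + T₂ + T₃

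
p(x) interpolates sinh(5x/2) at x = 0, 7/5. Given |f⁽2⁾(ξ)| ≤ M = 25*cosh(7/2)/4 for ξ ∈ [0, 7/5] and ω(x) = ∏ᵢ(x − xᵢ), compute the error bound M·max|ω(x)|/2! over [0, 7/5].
49*cosh(7/2)/32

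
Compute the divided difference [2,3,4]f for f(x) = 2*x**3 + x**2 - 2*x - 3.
19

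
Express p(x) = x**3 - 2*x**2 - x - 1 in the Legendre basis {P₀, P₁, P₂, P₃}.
(-5/3)P₀ + (-2/5)P₁ + (-4/3)P₂ + (2/5)P₃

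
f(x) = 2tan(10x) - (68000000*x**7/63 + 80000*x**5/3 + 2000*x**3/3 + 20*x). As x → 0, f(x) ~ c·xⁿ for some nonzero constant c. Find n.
9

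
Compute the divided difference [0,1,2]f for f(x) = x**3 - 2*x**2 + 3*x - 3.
1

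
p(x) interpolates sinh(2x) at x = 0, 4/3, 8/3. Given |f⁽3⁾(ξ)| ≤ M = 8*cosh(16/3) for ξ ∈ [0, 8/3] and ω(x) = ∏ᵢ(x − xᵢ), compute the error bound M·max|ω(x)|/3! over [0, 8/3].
512*sqrt(3)*cosh(16/3)/729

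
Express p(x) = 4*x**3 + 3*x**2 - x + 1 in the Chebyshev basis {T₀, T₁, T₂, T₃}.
(5/2)T₀ + (2)T₁ + (3/2)T₂ + T₃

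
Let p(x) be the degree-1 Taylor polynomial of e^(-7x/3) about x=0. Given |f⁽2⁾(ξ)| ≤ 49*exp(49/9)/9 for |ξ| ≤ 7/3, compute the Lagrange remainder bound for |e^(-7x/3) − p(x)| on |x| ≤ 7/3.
2401*exp(49/9)/162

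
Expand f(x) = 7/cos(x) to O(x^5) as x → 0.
7 + 7*x**2/2 + 35*x**4/24 + O(x**5)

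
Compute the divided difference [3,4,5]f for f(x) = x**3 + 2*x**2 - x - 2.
14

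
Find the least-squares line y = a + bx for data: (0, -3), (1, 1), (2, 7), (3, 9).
a = -14/5, b = 21/5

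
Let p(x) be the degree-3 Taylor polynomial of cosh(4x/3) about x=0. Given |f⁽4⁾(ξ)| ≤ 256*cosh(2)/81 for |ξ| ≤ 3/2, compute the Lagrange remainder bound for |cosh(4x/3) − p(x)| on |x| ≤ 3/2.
2*cosh(2)/3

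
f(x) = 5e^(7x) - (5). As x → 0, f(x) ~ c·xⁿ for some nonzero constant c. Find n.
1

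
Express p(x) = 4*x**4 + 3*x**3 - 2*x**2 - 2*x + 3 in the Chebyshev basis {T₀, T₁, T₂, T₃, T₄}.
(7/2)T₀ + (1/4)T₁ + T₂ + (3/4)T₃ + (1/2)T₄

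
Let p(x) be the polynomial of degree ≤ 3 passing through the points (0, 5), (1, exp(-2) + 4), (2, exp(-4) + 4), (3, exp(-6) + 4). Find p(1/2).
(-5*exp(2) + 1 + 15*exp(4) + 69*exp(6))*exp(-6)/16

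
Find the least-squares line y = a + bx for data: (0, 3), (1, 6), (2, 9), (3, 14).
a = 13/5, b = 18/5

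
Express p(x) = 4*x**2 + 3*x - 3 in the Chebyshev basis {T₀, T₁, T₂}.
-T₀ + (3)T₁ + (2)T₂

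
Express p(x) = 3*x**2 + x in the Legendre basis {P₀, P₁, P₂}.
P₀ + P₁ + (2)P₂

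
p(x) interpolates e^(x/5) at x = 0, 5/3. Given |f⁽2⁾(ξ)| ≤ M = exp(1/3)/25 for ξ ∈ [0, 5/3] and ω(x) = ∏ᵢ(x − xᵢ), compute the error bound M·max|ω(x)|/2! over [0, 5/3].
exp(1/3)/72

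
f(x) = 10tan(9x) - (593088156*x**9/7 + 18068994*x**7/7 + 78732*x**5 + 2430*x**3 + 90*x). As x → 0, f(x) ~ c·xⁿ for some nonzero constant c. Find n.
11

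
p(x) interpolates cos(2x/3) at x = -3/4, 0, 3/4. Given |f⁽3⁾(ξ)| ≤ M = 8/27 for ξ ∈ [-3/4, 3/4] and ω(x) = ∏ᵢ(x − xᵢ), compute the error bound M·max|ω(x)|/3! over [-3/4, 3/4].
sqrt(3)/216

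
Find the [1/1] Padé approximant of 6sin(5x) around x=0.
30*x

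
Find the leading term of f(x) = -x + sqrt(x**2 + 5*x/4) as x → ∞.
5/8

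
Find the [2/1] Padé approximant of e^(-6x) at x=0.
(6*x**2 - 4*x + 1)/(2*x + 1)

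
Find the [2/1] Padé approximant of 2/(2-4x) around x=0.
1/(1 - 2*x)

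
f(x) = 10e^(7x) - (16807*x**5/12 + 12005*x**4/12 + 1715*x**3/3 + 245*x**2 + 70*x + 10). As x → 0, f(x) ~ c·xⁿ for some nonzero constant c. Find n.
6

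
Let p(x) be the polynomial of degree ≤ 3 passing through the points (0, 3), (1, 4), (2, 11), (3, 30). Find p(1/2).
25/8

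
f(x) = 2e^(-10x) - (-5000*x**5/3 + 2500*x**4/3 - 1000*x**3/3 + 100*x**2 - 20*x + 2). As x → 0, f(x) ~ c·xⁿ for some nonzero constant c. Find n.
6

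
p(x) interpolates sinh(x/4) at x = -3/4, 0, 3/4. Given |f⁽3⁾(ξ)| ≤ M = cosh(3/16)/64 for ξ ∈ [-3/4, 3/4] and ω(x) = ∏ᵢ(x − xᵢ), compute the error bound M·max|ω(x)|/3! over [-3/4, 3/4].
sqrt(3)*cosh(3/16)/4096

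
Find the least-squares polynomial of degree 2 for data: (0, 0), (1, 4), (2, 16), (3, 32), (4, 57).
-1/35 + (37/35)x + (23/7)x²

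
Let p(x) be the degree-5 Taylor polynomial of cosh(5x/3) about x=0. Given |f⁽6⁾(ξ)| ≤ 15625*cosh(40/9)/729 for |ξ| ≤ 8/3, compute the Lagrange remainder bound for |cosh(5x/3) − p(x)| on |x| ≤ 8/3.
51200000*cosh(40/9)/4782969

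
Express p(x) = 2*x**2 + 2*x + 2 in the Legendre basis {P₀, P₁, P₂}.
(8/3)P₀ + (2)P₁ + (4/3)P₂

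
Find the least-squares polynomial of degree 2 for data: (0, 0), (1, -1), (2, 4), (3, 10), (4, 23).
-2/35 + (-181/70)x + (29/14)x²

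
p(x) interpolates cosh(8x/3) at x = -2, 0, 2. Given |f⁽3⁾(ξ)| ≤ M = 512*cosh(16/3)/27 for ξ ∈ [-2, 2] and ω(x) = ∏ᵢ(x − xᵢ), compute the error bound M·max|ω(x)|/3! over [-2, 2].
4096*sqrt(3)*cosh(16/3)/729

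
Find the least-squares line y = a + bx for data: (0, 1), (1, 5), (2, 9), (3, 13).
a = 1, b = 4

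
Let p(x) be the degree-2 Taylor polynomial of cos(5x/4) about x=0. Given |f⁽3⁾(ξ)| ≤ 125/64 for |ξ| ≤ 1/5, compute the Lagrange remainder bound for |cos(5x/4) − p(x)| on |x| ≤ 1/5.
1/384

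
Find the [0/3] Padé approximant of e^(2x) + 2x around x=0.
1/(-148*x**3/3 + 14*x**2 - 4*x + 1)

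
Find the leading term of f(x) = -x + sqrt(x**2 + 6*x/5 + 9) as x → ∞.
3/5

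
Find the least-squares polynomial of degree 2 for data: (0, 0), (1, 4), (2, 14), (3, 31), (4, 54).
1/35 + (9/14)x + (45/14)x²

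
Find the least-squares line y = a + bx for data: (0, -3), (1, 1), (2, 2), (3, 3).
a = -21/10, b = 19/10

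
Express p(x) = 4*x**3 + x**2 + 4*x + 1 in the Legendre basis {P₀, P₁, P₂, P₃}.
(4/3)P₀ + (32/5)P₁ + (2/3)P₂ + (8/5)P₃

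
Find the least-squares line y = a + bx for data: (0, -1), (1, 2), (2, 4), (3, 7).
a = -9/10, b = 13/5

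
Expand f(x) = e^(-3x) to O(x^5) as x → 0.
1 - 3*x + 9*x**2/2 - 9*x**3/2 + 27*x**4/8 + O(x**5)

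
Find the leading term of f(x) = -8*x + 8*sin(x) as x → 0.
-4*x**3/3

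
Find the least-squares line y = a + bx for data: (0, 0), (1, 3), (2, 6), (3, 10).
a = -1/5, b = 33/10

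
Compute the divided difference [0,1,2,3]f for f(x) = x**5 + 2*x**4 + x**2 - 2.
37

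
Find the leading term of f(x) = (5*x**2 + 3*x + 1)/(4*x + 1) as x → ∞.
5*x/4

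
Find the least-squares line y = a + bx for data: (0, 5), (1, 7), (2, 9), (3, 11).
a = 5, b = 2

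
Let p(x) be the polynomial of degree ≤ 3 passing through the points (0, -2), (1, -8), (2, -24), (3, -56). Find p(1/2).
-33/8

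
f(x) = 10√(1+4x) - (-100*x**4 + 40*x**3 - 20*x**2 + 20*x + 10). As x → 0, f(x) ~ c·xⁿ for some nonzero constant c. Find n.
5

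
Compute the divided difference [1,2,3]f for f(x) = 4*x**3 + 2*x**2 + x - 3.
26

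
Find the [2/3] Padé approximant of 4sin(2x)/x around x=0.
(8 - 56*x**2/15)/(x**2/5 + 1)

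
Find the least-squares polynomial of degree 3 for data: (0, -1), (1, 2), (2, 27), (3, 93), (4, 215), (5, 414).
-65/63 + (-401/189)x + (139/63)x² + (80/27)x³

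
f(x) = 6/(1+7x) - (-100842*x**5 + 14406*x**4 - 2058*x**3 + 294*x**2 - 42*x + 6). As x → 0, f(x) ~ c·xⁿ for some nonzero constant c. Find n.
6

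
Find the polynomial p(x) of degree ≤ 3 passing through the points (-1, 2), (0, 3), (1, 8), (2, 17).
2*x**2 + 3*x + 3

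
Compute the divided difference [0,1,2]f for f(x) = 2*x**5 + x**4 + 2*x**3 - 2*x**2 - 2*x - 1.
41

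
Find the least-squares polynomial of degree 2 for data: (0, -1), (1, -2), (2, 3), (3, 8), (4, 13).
-59/35 + (13/35)x + (6/7)x²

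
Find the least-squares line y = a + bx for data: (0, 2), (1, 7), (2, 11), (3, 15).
a = 23/10, b = 43/10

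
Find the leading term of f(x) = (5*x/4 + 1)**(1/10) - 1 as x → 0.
x/8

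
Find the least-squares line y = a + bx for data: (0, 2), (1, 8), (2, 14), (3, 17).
a = 13/5, b = 51/10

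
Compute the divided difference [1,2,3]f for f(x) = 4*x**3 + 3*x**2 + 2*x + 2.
27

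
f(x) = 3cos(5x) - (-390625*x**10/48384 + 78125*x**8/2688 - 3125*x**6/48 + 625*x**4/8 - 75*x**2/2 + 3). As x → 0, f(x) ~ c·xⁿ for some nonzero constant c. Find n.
12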